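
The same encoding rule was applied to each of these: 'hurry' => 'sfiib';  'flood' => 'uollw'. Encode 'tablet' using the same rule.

Letters are reflected about the middle of the alphabet (position → 25−position): Atbash.
Applying it to tablet: t↔g, a↔z, b↔y, l↔o, e↔v, t↔g.

gzyovg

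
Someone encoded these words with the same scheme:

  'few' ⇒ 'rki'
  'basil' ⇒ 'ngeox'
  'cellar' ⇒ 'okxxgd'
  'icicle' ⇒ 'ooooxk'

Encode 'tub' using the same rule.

fan

The shift depends on letter class: consonant f→r is +12, but vowel e→k is +6. The rule splits by letter class: vowels +6, consonants +12.
Applying it to tub: t(cons)+12=f, u(vowel)+6=a, b(cons)+12=n.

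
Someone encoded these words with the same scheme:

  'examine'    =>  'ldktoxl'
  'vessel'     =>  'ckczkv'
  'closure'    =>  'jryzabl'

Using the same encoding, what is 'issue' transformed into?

pycbk

The shifts repeat in a cycle of length 3: positions 0,1,… shift by +7, +6, +10, then the pattern repeats.
On issue: i+7=p, s+6=y, s+10=c, u+7=b, e+6=k.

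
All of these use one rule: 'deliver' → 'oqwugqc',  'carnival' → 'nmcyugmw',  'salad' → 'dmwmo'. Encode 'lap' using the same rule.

The shift depends on letter class: consonant d→o is +11, but vowel e→q is +12. The rule splits by letter class: vowels +12, consonants +11.
Applying it to lap: l(cons)+11=w, a(vowel)+12=m, p(cons)+11=a.

wma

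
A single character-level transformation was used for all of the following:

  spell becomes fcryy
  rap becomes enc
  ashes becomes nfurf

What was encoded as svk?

fix

Each letter is shifted forward by 13 in the alphabet (a Caesar shift of +13).
Undoing it on svk: s−13=f, v−13=i, k−13=x.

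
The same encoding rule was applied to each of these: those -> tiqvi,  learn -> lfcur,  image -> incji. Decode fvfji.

fudge

In those: t→t is +0, h→i is +1, o→q is +2, s→v is +3 — the shift increases by 1 each position. The shift increases by 1 at each position, starting from +0: 0, 1, 2, ….
Reversing it on fvfji: f−0=f, v−1=u, f−2=d, j−3=g, i−4=e.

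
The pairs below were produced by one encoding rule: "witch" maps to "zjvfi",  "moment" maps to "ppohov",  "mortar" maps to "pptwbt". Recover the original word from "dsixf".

It's a Vigenère-style cipher with numeric key [3,1,2]: position i shifts by key[i mod 3].
Reversing it on dsixf: d−3=a, s−1=r, i−2=g, x−3=u, f−1=e.

argue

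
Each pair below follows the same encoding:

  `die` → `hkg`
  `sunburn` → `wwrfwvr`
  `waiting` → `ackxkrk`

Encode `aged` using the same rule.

ckgh

Two shifts are in play — +2 for a/e/i/o/u, +4 for every other letter.
For aged: a(vowel)+2=c, g(cons)+4=k, e(vowel)+2=g, d(cons)+4=h.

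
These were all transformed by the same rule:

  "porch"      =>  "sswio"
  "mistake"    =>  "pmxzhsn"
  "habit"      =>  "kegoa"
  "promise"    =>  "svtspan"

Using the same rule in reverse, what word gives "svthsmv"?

The shift increases by 1 at each position, starting from +3: 3, 4, 5, ….
Undoing it on svthsmv: s−3=p, v−4=r, t−5=o, h−6=b, s−7=l, m−8=e, v−9=m.

problem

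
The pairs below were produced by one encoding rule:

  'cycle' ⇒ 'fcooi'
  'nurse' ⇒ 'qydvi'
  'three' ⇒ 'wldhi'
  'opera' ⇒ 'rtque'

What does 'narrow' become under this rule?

qedusi

A repeating key of period 3 is used — shifts +3, +4, +12 over and over.
Applying it to narrow: n+3=q, a+4=e, r+12=d, r+3=u, o+4=s, w+12=i.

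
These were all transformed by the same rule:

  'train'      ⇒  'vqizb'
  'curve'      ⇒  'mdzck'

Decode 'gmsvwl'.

The output letters match the input read backwards, each shifted +8: train reversed is niart. The word is reversed, then every letter is shifted forward by 8.
Reversing it on gmsvwl: shift back: g−8=y, m−8=e, s−8=k, v−8=n, w−8=o, l−8=d → yeknod; then reverse → donkey.

donkey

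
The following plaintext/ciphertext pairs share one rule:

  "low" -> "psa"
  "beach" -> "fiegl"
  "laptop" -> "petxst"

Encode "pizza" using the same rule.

tmdde

Compare letters: l→p is +4, o→s is +4, w→a is +4 — a constant shift. Each letter is shifted forward by 4 in the alphabet (a Caesar shift of +4).
Applying it to pizza: p+4=t, i+4=m, z+4=d, z+4=d, a+4=e.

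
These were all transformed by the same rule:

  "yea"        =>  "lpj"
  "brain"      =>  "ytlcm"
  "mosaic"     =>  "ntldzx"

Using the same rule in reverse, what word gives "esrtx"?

The output letters match the input read backwards, each shifted +11: yea reversed is aey. Read the word backwards and shift each letter +11.
Undoing it on esrtx: shift back: e−11=t, s−11=h, r−11=g, t−11=i, x−11=m → thgim; then reverse → might.

might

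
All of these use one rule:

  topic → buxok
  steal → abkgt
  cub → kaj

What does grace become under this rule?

ozgkk

Two shifts are in play — +6 for a/e/i/o/u, +8 for every other letter.
Applying it to grace: g(cons)+8=o, r(cons)+8=z, a(vowel)+6=g, c(cons)+8=k, e(vowel)+6=k.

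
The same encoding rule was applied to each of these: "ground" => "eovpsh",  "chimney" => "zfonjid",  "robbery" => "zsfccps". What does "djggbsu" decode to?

The output letters match the input read backwards, each shifted +1: ground reversed is dnuorg. The word is reversed, then every letter is shifted forward by 1.
Decoding djggbsu: shift back: d−1=c, j−1=i, g−1=f, g−1=f, b−1=a, s−1=r, u−1=t → ciffart; then reverse → traffic.

traffic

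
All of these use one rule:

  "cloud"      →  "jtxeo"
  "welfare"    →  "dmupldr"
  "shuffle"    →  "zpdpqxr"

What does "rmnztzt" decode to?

keeping

In cloud: c→j is +7, l→t is +8, o→x is +9, u→e is +10 — the shift increases by 1 each position. Letter i (0-indexed) is shifted by i+7, so successive shifts are 7, 8, 9, ….
Reversing it on rmnztzt: r−7=k, m−8=e, n−9=e, z−10=p, t−11=i, z−12=n, t−13=g.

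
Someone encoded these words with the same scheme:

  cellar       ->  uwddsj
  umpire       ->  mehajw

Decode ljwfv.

trend

Compare letters: c→u is +18, e→w is +18, l→d is +18 — a constant shift. Every letter moves 18 places later in the alphabet, wrapping around z→a.
Decoding ljwfv: l−18=t, j−18=r, w−18=e, f−18=n, v−18=d.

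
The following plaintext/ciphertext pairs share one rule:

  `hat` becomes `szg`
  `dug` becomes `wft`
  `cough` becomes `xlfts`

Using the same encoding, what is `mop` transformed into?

Each pair mirrors across the alphabet (h↔s, a↔z, t↔g): positions sum to 25. Each letter is replaced by its mirror in the alphabet: a↔z, b↔y, c↔x, and so on (the Atbash cipher).
For mop: m↔n, o↔l, p↔k.

nlk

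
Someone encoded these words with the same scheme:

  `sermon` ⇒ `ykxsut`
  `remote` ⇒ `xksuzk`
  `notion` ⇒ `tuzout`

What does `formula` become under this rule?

Compare letters: s→y is +6, e→k is +6, r→x is +6 — a constant shift. It's a constant shift of +6 (ROT6).
For formula: f+6=l, o+6=u, r+6=x, m+6=s, u+6=a, l+6=r, a+6=g.

luxsarg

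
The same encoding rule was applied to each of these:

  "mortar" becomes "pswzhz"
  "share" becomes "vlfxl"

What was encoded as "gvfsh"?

In mortar: m→p is +3, o→s is +4, r→w is +5, t→z is +6 — the shift increases by 1 each position. The shift increases by 1 at each position, starting from +3: 3, 4, 5, ….
Undoing it on gvfsh: g−3=d, v−4=r, f−5=a, s−6=m, h−7=a.

drama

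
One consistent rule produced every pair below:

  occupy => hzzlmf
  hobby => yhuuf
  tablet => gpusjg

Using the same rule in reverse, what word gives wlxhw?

rumor

o(14)→h(7) and c(2)→z(25) fit y≡5x+15 (mod 26); the inverse of 5 mod 26 is 21. This is an affine cipher: with a=0,…,z=25, each position x becomes (5x+15) mod 26.
Undoing it on wlxhw: w(22)→21·(22−15)≡17=r; l(11)→21·(11−15)≡20=u; x(23)→21·(23−15)≡12=m; h(7)→21·(7−15)≡14=o; w(22)→21·(22−15)≡17=r (all mod 26).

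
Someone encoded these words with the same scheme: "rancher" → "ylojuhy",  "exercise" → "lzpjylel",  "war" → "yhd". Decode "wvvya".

troop

The output letters match the input read backwards, each shifted +7: rancher reversed is rehcnar. Read the word backwards and shift each letter +7.
Decoding wvvya: shift back: w−7=p, v−7=o, v−7=o, y−7=r, a−7=t → poort; then reverse → troop.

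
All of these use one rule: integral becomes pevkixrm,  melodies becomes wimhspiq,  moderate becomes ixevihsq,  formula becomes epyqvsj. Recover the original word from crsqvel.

The output letters match the input read backwards, each shifted +4: integral reversed is largetni. Two steps: reverse the string, then apply a Caesar shift of +4.
Undoing it on crsqvel: shift back: c−4=y, r−4=n, s−4=o, q−4=m, v−4=r, e−4=a, l−4=h → ynomrah; then reverse → harmony.

harmony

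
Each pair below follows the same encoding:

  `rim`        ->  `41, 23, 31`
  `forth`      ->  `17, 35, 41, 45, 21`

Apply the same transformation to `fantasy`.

The formula is n = 2×(alphabet index, a=1) + 5.
For fantasy: f=6→17, a=1→7, n=14→33, t=20→45, a=1→7, s=19→43, y=25→55.

17, 7, 33, 45, 7, 43, 55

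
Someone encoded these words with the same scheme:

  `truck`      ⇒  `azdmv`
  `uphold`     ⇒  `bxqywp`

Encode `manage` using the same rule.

Each letter shifts forward by (position + 7), i.e. 7, 8, 9, … — the shift grows by one for each successive letter.
For manage: m+7=t, a+8=i, n+9=w, a+10=k, g+11=r, e+12=q.

tiwkrq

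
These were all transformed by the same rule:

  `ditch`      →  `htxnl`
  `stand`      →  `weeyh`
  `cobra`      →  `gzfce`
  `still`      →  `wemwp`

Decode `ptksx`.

light

Shifts by position in ditch: pos 0: d→h (+4), pos 1: i→t (+11), pos 2: t→x (+4), pos 3: c→n (+11) — repeating every 2. It's a Vigenère-style cipher with numeric key [4,11]: position i shifts by key[i mod 2].
Undoing it on ptksx: p−4=l, t−11=i, k−4=g, s−11=h, x−4=t.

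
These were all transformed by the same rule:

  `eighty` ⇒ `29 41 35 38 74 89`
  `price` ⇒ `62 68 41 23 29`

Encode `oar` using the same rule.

e(#5)→29 and i(#9)→41: differences scale by 3, so n = 3·pos + 14. Each letter becomes 3×(its alphabet position, a=1..z=26) + 14.
For oar: o=15→59, a=1→17, r=18→68.

59 17 68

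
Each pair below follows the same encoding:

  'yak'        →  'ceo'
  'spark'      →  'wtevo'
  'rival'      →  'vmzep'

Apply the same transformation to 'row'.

Compare letters: y→c is +4, a→e is +4, k→o is +4 — a constant shift. Each letter is shifted forward by 4 in the alphabet (a Caesar shift of +4).
On row: r+4=v, o+4=s, w+4=a.

vsa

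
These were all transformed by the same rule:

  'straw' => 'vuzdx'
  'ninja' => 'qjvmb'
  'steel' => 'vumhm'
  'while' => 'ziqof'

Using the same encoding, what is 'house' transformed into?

A repeating key of period 3 is used — shifts +3, +1, +8 over and over.
For house: h+3=k, o+1=p, u+8=c, s+3=v, e+1=f.

kpcvf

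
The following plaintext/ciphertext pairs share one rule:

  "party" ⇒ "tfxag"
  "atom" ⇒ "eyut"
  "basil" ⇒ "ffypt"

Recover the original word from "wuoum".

Each letter shifts forward by (position + 4), i.e. 4, 5, 6, … — the shift grows by one for each successive letter.
Reversing it on wuoum: w−4=s, u−5=p, o−6=i, u−7=n, m−8=e.

spine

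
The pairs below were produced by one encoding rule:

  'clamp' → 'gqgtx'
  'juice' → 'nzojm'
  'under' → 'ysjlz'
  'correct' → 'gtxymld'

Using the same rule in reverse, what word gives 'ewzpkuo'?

In clamp: c→g is +4, l→q is +5, a→g is +6, m→t is +7 — the shift increases by 1 each position. The shift increases by 1 at each position, starting from +4: 4, 5, 6, ….
Reversing it on ewzpkuo: e−4=a, w−5=r, z−6=t, p−7=i, k−8=c, u−9=l, o−10=e.

article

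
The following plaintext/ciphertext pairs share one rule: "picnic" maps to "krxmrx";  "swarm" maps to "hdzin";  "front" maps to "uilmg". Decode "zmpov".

Each pair mirrors across the alphabet (p↔k, i↔r, c↔x): positions sum to 25. Each letter is replaced by its mirror in the alphabet: a↔z, b↔y, c↔x, and so on (the Atbash cipher).
Reversing it on zmpov: z↔a, m↔n, p↔k, o↔l, v↔e.

ankle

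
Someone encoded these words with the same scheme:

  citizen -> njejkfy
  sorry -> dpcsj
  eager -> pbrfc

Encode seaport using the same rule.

dflqzse

Shifts by position in citizen: pos 0: c→n (+11), pos 1: i→j (+1), pos 2: t→e (+11), pos 3: i→j (+1) — repeating every 2. The shifts repeat in a cycle of length 2: positions 0,1,… shift by +11, +1, then the pattern repeats.
On seaport: s+11=d, e+1=f, a+11=l, p+1=q, o+11=z, r+1=s, t+11=e.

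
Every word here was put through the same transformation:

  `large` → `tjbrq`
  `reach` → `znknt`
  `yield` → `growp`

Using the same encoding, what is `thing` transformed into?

In large: l→t is +8, a→j is +9, r→b is +10, g→r is +11 — the shift increases by 1 each position. Letter i (0-indexed) is shifted by i+8, so successive shifts are 8, 9, 10, ….
On thing: t+8=b, h+9=q, i+10=s, n+11=y, g+12=s.

bqsys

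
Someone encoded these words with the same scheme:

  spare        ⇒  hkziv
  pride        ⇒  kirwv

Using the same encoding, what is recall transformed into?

Each pair mirrors across the alphabet (s↔h, p↔k, a↔z): positions sum to 25. This is the alphabet-reversal cipher (Atbash): a becomes z, b becomes y, etc.
On recall: r↔i, e↔v, c↔x, a↔z, l↔o, l↔o.

ivxzoo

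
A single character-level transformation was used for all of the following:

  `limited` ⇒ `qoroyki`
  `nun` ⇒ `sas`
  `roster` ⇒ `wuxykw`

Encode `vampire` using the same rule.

The shift depends on letter class: consonant l→q is +5, but vowel i→o is +6. Two shifts are in play — +6 for a/e/i/o/u, +5 for every other letter.
Applying it to vampire: v(cons)+5=a, a(vowel)+6=g, m(cons)+5=r, p(cons)+5=u, i(vowel)+6=o, r(cons)+5=w, e(vowel)+6=k.

agruowk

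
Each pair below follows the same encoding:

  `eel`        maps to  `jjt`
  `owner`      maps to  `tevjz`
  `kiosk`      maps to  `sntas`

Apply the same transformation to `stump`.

The shift depends on letter class: consonant l→t is +8, but vowel e→j is +5. Vowels shift forward by 5 and consonants shift forward by 8.
On stump: s(cons)+8=a, t(cons)+8=b, u(vowel)+5=z, m(cons)+8=u, p(cons)+8=x.

abzux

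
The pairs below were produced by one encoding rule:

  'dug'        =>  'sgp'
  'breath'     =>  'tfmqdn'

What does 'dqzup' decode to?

diner

The output letters match the input read backwards, each shifted +12: dug reversed is gud. Read the word backwards and shift each letter +12.
Decoding dqzup: shift back: d−12=r, q−12=e, z−12=n, u−12=i, p−12=d → renid; then reverse → diner.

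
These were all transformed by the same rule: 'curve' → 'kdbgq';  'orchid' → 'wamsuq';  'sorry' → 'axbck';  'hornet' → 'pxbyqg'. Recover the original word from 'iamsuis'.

archive

Each letter shifts forward by (position + 8), i.e. 8, 9, 10, … — the shift grows by one for each successive letter.
Undoing it on iamsuis: i−8=a, a−9=r, m−10=c, s−11=h, u−12=i, i−13=v, s−14=e.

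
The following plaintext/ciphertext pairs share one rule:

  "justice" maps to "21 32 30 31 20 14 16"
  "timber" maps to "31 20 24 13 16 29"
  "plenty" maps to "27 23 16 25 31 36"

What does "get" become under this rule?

18 16 31

j is letter #10 and maps to 21: an offset of 11. The number is (letter's place in the alphabet, a=1) + 11.
On get: g=7→18, e=5→16, t=20→31.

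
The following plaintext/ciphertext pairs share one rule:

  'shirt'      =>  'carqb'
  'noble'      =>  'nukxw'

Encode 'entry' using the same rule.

The output letters match the input read backwards, each shifted +9: shirt reversed is trihs. The word is reversed, then every letter is shifted forward by 9.
Applying it to entry: reverse → yrtne; then shift: y+9=h, r+9=a, t+9=c, n+9=w, e+9=n.

hacwn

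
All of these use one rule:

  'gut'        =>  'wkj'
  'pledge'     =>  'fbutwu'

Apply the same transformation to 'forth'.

vehjx

It's a constant shift of +16 (ROT16).
Applying it to forth: f+16=v, o+16=e, r+16=h, t+16=j, h+16=x.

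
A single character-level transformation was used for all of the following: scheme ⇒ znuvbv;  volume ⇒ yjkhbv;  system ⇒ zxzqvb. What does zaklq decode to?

s(18)→z(25) and c(2)→n(13) fit y≡17x+5 (mod 26); the inverse of 17 mod 26 is 23. Each letter's alphabet position (a=0..z=25) is mapped through 17·x+5 mod 26 — an affine cipher.
Reversing it on zaklq: z(25)→23·(25−5)≡18=s; a(0)→23·(0−5)≡15=p; k(10)→23·(10−5)≡11=l; l(11)→23·(11−5)≡8=i; q(16)→23·(16−5)≡19=t (all mod 26).

split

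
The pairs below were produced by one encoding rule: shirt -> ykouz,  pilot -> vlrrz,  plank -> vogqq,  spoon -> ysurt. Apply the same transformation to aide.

The shifts repeat in a cycle of length 2: positions 0,1,… shift by +6, +3, then the pattern repeats.
Applying it to aide: a+6=g, i+3=l, d+6=j, e+3=h.

gljh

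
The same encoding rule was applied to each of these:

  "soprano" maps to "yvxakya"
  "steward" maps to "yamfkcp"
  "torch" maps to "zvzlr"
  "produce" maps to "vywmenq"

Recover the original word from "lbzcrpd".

The shift increases by 1 at each position, starting from +6: 6, 7, 8, ….
Undoing it on lbzcrpd: l−6=f, b−7=u, z−8=r, c−9=t, r−10=h, p−11=e, d−12=r.

further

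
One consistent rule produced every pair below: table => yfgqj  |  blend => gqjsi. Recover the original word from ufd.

Each letter is shifted forward by 5 in the alphabet (a Caesar shift of +5).
Decoding ufd: u−5=p, f−5=a, d−5=y.

pay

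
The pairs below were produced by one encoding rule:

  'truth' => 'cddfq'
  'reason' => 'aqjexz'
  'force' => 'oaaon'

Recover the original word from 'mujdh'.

diary

Shifts by position in truth: pos 0: t→c (+9), pos 1: r→d (+12), pos 2: u→d (+9), pos 3: t→f (+12) — repeating every 2. The shifts repeat in a cycle of length 2: positions 0,1,… shift by +9, +12, then the pattern repeats.
Undoing it on mujdh: m−9=d, u−12=i, j−9=a, d−12=r, h−9=y.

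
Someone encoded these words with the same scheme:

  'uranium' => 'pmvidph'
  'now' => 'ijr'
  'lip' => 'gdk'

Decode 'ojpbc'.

Compare letters: u→p is +21, r→m is +21, a→v is +21 — a constant shift. Each letter is shifted forward by 21 in the alphabet (a Caesar shift of +21).
Decoding ojpbc: o−21=t, j−21=o, p−21=u, b−21=g, c−21=h.

tough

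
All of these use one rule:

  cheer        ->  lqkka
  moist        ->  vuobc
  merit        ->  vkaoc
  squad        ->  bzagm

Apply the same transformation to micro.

volau

The shift depends on letter class: consonant c→l is +9, but vowel e→k is +6. Vowels shift forward by 6 and consonants shift forward by 9.
For micro: m(cons)+9=v, i(vowel)+6=o, c(cons)+9=l, r(cons)+9=a, o(vowel)+6=u.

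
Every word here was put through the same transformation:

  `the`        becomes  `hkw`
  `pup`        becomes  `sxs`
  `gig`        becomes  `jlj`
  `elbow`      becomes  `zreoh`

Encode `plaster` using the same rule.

uhwvdos

The output letters match the input read backwards, each shifted +3: the reversed is eht. Two steps: reverse the string, then apply a Caesar shift of +3.
On plaster: reverse → retsalp; then shift: r+3=u, e+3=h, t+3=w, s+3=v, a+3=d, l+3=o, p+3=s.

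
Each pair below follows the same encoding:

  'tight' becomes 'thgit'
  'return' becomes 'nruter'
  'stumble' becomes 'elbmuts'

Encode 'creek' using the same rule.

The output letters match the input read backwards: tight reversed is thgit. The word is simply reversed.
Applying it to creek: reverse → keerc.

keerc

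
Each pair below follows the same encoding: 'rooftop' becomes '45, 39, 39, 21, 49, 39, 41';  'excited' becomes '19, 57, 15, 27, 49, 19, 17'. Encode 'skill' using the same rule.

47, 31, 27, 33, 33

r(#18)→45 and o(#15)→39: differences scale by 2, so n = 2·pos + 9. The formula is n = 2×(alphabet index, a=1) + 9.
For skill: s=19→47, k=11→31, i=9→27, l=12→33, l=12→33.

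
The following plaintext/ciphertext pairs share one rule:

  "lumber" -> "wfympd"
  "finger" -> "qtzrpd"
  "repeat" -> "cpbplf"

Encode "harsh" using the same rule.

Shifts by position in lumber: pos 0: l→w (+11), pos 1: u→f (+11), pos 2: m→y (+12), pos 3: b→m (+11), pos 4: e→p (+11), pos 5: r→d (+12) — repeating every 3. It's a Vigenère-style cipher with numeric key [11,11,12]: position i shifts by key[i mod 3].
Applying it to harsh: h+11=s, a+11=l, r+12=d, s+11=d, h+11=s.

sldds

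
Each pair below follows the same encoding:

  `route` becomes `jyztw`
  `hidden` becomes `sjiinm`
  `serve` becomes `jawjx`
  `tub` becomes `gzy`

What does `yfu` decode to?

pat

The word is reversed, then every letter is shifted forward by 5.
Reversing it on yfu: shift back: y−5=t, f−5=a, u−5=p → tap; then reverse → pat.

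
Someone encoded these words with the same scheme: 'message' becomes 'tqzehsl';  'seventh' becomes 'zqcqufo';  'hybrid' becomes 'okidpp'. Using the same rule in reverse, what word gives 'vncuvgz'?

obvious

Shifts by position in message: pos 0: m→t (+7), pos 1: e→q (+12), pos 2: s→z (+7), pos 3: s→e (+12) — repeating every 2. It's a Vigenère-style cipher with numeric key [7,12]: position i shifts by key[i mod 2].
Decoding vncuvgz: v−7=o, n−12=b, c−7=v, u−12=i, v−7=o, g−12=u, z−7=s.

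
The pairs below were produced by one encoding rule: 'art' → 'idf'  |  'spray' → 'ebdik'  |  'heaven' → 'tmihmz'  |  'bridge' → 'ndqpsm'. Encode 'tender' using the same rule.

Two shifts are in play — +8 for a/e/i/o/u, +12 for every other letter.
Applying it to tender: t(cons)+12=f, e(vowel)+8=m, n(cons)+12=z, d(cons)+12=p, e(vowel)+8=m, r(cons)+12=d.

fmzpmd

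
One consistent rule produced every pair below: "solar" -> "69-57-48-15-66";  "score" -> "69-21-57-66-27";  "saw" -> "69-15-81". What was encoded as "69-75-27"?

s(#19)→69 and o(#15)→57: differences scale by 3, so n = 3·pos + 12. Each letter becomes 3×(its alphabet position, a=1..z=26) + 12.
Reversing it on 69-75-27: 69→(69−12)÷3=19=s, 75→(75−12)÷3=21=u, 27→(27−12)÷3=5=e.

sue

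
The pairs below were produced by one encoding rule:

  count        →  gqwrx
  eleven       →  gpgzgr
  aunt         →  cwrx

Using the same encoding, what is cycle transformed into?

gcgpg

The shift depends on letter class: consonant c→g is +4, but vowel o→q is +2. Vowels shift forward by 2 and consonants shift forward by 4.
Applying it to cycle: c(cons)+4=g, y(cons)+4=c, c(cons)+4=g, l(cons)+4=p, e(vowel)+2=g.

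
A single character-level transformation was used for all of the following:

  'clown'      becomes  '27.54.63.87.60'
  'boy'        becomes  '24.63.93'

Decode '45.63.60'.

The formula is n = 3×(alphabet index, a=1) + 18.
Undoing it on 45.63.60: 45→(45−18)÷3=9=i, 63→(63−18)÷3=15=o, 60→(60−18)÷3=14=n.

ion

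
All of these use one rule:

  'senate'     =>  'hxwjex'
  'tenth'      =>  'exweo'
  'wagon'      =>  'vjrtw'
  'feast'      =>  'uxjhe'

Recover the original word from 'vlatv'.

s(18)→h(7) and e(4)→x(23) fit y≡23x+9 (mod 26); the inverse of 23 mod 26 is 17. Treating letters as 0–25, the rule is x ↦ 23x + 9 (mod 26).
Reversing it on vlatv: v(21)→17·(21−9)≡22=w; l(11)→17·(11−9)≡8=i; a(0)→17·(0−9)≡3=d; t(19)→17·(19−9)≡14=o; v(21)→17·(21−9)≡22=w (all mod 26).

widow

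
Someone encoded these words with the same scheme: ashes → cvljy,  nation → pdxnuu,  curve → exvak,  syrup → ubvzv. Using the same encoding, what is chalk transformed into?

Letter i (0-indexed) is shifted by i+2, so successive shifts are 2, 3, 4, ….
For chalk: c+2=e, h+3=k, a+4=e, l+5=q, k+6=q.

ekeqq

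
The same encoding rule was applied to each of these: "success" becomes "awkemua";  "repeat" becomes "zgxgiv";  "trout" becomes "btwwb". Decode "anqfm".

slide

A repeating key of period 2 is used — shifts +8, +2 over and over.
Decoding anqfm: a−8=s, n−2=l, q−8=i, f−2=d, m−8=e.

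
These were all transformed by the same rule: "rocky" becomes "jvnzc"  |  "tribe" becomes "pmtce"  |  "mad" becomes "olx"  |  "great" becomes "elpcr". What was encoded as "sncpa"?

The output letters match the input read backwards, each shifted +11: rocky reversed is ykcor. Read the word backwards and shift each letter +11.
Reversing it on sncpa: shift back: s−11=h, n−11=c, c−11=r, p−11=e, a−11=p → hcrep; then reverse → perch.

perch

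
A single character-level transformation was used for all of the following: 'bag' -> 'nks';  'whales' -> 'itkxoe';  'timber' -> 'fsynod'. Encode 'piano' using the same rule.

bskzy

The shift depends on letter class: consonant b→n is +12, but vowel a→k is +10. Two shifts are in play — +10 for a/e/i/o/u, +12 for every other letter.
On piano: p(cons)+12=b, i(vowel)+10=s, a(vowel)+10=k, n(cons)+12=z, o(vowel)+10=y.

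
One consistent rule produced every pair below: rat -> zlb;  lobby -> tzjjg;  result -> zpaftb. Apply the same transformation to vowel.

dzept

The rule splits by letter class: vowels +11, consonants +8.
On vowel: v(cons)+8=d, o(vowel)+11=z, w(cons)+8=e, e(vowel)+11=p, l(cons)+8=t.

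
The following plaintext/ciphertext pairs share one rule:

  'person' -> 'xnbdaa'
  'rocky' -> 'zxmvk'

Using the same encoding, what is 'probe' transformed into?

xaymq

In person: p→x is +8, e→n is +9, r→b is +10, s→d is +11 — the shift increases by 1 each position. Each letter shifts forward by (position + 8), i.e. 8, 9, 10, … — the shift grows by one for each successive letter.
On probe: p+8=x, r+9=a, o+10=y, b+11=m, e+12=q.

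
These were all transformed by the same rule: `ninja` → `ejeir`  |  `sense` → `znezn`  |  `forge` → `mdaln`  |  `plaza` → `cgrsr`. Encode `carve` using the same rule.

n(13)→e(4) and i(8)→j(9) fit y≡25x+17 (mod 26); the inverse of 25 mod 26 is 25. Each letter's alphabet position (a=0..z=25) is mapped through 25·x+17 mod 26 — an affine cipher.
For carve: c(2)→25·2+17≡15=p; a(0)→25·0+17≡17=r; r(17)→25·17+17≡0=a; v(21)→25·21+17≡22=w; e(4)→25·4+17≡13=n (all mod 26).

prawn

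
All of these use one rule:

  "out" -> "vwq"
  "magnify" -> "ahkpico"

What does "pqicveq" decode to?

The word is reversed, then every letter is shifted forward by 2.
Reversing it on pqicveq: shift back: p−2=n, q−2=o, i−2=g, c−2=a, v−2=t, e−2=c, q−2=o → nogatco; then reverse → octagon.

octagon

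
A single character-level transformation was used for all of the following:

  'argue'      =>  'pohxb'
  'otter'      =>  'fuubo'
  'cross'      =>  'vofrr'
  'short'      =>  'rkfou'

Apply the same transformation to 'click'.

vwnvt

a(0)→p(15) and r(17)→o(14) fit y≡3x+15 (mod 26); the inverse of 3 mod 26 is 9. Treating letters as 0–25, the rule is x ↦ 3x + 15 (mod 26).
For click: c(2)→3·2+15≡21=v; l(11)→3·11+15≡22=w; i(8)→3·8+15≡13=n; c(2)→3·2+15≡21=v; k(10)→3·10+15≡19=t (all mod 26).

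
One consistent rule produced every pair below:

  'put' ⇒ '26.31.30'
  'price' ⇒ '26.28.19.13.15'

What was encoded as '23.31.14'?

p is letter #16 and maps to 26: an offset of 10. The number is (letter's place in the alphabet, a=1) + 10.
Reversing it on 23.31.14: 23→(23−10)÷1=13=m, 31→(31−10)÷1=21=u, 14→(14−10)÷1=4=d.

mud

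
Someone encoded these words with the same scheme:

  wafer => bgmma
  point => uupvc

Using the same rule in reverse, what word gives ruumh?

In wafer: w→b is +5, a→g is +6, f→m is +7, e→m is +8 — the shift increases by 1 each position. Letter i (0-indexed) is shifted by i+5, so successive shifts are 5, 6, 7, ….
Decoding ruumh: r−5=m, u−6=o, u−7=n, m−8=e, h−9=y.

money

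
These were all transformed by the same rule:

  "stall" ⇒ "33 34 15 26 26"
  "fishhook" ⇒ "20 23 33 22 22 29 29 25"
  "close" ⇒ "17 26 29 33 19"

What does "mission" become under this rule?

27 23 33 33 23 29 28

s is letter #19 and maps to 33: an offset of 14. The number is (letter's place in the alphabet, a=1) + 14.
Applying it to mission: m=13→27, i=9→23, s=19→33, s=19→33, i=9→23, o=15→29, n=14→28.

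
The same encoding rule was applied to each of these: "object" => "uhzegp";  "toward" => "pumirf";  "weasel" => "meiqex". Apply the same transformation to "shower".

qbumer

o(14)→u(20) and b(1)→h(7) fit y≡25x+8 (mod 26); the inverse of 25 mod 26 is 25. Each letter's alphabet position (a=0..z=25) is mapped through 25·x+8 mod 26 — an affine cipher.
On shower: s(18)→25·18+8≡16=q; h(7)→25·7+8≡1=b; o(14)→25·14+8≡20=u; w(22)→25·22+8≡12=m; e(4)→25·4+8≡4=e; r(17)→25·17+8≡17=r (all mod 26).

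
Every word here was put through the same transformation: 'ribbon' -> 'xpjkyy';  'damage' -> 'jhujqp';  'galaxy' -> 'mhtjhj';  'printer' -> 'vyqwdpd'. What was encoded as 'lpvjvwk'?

finally

In ribbon: r→x is +6, i→p is +7, b→j is +8, b→k is +9 — the shift increases by 1 each position. The shift increases by 1 at each position, starting from +6: 6, 7, 8, ….
Decoding lpvjvwk: l−6=f, p−7=i, v−8=n, j−9=a, v−10=l, w−11=l, k−12=y.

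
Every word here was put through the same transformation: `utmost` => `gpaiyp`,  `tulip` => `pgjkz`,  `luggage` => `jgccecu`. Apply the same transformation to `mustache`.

agypemtu

Each letter's alphabet position (a=0..z=25) is mapped through 17·x+4 mod 26 — an affine cipher.
For mustache: m(12)→17·12+4≡0=a; u(20)→17·20+4≡6=g; s(18)→17·18+4≡24=y; t(19)→17·19+4≡15=p; a(0)→17·0+4≡4=e; c(2)→17·2+4≡12=m; h(7)→17·7+4≡19=t; e(4)→17·4+4≡20=u (all mod 26).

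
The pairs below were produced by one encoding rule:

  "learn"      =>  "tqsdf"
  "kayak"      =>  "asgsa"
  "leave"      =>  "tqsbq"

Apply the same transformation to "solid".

l(11)→t(19) and e(4)→q(16) fit y≡19x+18 (mod 26); the inverse of 19 mod 26 is 11. Treating letters as 0–25, the rule is x ↦ 19x + 18 (mod 26).
Applying it to solid: s(18)→19·18+18≡22=w; o(14)→19·14+18≡24=y; l(11)→19·11+18≡19=t; i(8)→19·8+18≡14=o; d(3)→19·3+18≡23=x (all mod 26).

wytox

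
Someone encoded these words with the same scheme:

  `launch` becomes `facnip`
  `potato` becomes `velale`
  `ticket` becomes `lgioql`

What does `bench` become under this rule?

l(11)→f(5) and a(0)→a(0) fit y≡17x+0 (mod 26); the inverse of 17 mod 26 is 23. Each letter's alphabet position (a=0..z=25) is mapped through 17·x+0 mod 26 — an affine cipher.
On bench: b(1)→17·1+0≡17=r; e(4)→17·4+0≡16=q; n(13)→17·13+0≡13=n; c(2)→17·2+0≡8=i; h(7)→17·7+0≡15=p (all mod 26).

rqnip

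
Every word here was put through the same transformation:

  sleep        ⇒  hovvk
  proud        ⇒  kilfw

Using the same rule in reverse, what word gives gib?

Each pair mirrors across the alphabet (s↔h, l↔o, e↔v): positions sum to 25. This is the alphabet-reversal cipher (Atbash): a becomes z, b becomes y, etc.
Undoing it on gib: g↔t, i↔r, b↔y.

try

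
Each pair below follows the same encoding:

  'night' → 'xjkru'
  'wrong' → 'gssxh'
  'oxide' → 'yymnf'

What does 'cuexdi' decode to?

It's a Vigenère-style cipher with numeric key [10,1,4]: position i shifts by key[i mod 3].
Reversing it on cuexdi: c−10=s, u−1=t, e−4=a, x−10=n, d−1=c, i−4=e.

stance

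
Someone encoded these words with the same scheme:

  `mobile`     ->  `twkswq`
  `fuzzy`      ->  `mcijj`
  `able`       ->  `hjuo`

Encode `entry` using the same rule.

In mobile: m→t is +7, o→w is +8, b→k is +9, i→s is +10 — the shift increases by 1 each position. The shift increases by 1 at each position, starting from +7: 7, 8, 9, ….
On entry: e+7=l, n+8=v, t+9=c, r+10=b, y+11=j.

lvcbj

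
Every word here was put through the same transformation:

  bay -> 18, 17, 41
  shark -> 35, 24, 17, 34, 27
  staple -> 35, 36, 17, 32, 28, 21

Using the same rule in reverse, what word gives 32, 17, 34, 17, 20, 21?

b is letter #2 and maps to 18: an offset of 16. Each letter is replaced by its alphabet position (a=1..z=26) + 16.
Decoding 32, 17, 34, 17, 20, 21: 32→(32−16)÷1=16=p, 17→(17−16)÷1=1=a, 34→(34−16)÷1=18=r, 17→(17−16)÷1=1=a, 20→(20−16)÷1=4=d, 21→(21−16)÷1=5=e.

parade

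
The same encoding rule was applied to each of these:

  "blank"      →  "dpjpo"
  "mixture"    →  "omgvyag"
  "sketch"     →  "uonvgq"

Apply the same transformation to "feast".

Shifts by position in blank: pos 0: b→d (+2), pos 1: l→p (+4), pos 2: a→j (+9), pos 3: n→p (+2), pos 4: k→o (+4) — repeating every 3. A repeating key of period 3 is used — shifts +2, +4, +9 over and over.
On feast: f+2=h, e+4=i, a+9=j, s+2=u, t+4=x.

hijux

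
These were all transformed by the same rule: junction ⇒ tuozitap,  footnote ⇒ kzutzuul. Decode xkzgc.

The output letters match the input read backwards, each shifted +6: junction reversed is noitcnuj. Two steps: reverse the string, then apply a Caesar shift of +6.
Reversing it on xkzgc: shift back: x−6=r, k−6=e, z−6=t, g−6=a, c−6=w → retaw; then reverse → water.

water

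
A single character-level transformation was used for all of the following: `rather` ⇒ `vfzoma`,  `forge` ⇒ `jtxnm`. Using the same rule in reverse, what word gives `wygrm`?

stake

In rather: r→v is +4, a→f is +5, t→z is +6, h→o is +7 — the shift increases by 1 each position. The shift increases by 1 at each position, starting from +4: 4, 5, 6, ….
Undoing it on wygrm: w−4=s, y−5=t, g−6=a, r−7=k, m−8=e.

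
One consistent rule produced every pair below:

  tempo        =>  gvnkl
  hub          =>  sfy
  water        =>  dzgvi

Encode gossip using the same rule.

Each pair mirrors across the alphabet (t↔g, e↔v, m↔n): positions sum to 25. Each letter is replaced by its mirror in the alphabet: a↔z, b↔y, c↔x, and so on (the Atbash cipher).
For gossip: g↔t, o↔l, s↔h, s↔h, i↔r, p↔k.

tlhhrk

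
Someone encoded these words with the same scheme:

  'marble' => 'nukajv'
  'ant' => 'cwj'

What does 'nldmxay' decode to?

The word is reversed, then every letter is shifted forward by 9.
Decoding nldmxay: shift back: n−9=e, l−9=c, d−9=u, m−9=d, x−9=o, a−9=r, y−9=p → ecudorp; then reverse → produce.

produce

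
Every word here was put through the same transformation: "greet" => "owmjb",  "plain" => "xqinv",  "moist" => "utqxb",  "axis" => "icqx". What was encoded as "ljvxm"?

Shifts by position in greet: pos 0: g→o (+8), pos 1: r→w (+5), pos 2: e→m (+8), pos 3: e→j (+5) — repeating every 2. It's a Vigenère-style cipher with numeric key [8,5]: position i shifts by key[i mod 2].
Undoing it on ljvxm: l−8=d, j−5=e, v−8=n, x−5=s, m−8=e.

dense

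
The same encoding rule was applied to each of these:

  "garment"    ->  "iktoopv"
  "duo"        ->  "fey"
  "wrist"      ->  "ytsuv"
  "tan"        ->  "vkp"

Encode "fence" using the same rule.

hopeo

The rule splits by letter class: vowels +10, consonants +2.
On fence: f(cons)+2=h, e(vowel)+10=o, n(cons)+2=p, c(cons)+2=e, e(vowel)+10=o.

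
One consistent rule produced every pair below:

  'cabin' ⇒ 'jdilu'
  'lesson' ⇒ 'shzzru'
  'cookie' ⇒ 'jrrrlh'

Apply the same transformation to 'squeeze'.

Two shifts are in play — +3 for a/e/i/o/u, +7 for every other letter.
Applying it to squeeze: s(cons)+7=z, q(cons)+7=x, u(vowel)+3=x, e(vowel)+3=h, e(vowel)+3=h, z(cons)+7=g, e(vowel)+3=h.

zxxhhgh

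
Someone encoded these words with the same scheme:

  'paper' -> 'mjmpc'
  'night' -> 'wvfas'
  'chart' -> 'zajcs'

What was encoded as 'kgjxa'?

flash

p(15)→m(12) and a(0)→j(9) fit y≡21x+9 (mod 26); the inverse of 21 mod 26 is 5. Treating letters as 0–25, the rule is x ↦ 21x + 9 (mod 26).
Reversing it on kgjxa: k(10)→5·(10−9)≡5=f; g(6)→5·(6−9)≡11=l; j(9)→5·(9−9)≡0=a; x(23)→5·(23−9)≡18=s; a(0)→5·(0−9)≡7=h (all mod 26).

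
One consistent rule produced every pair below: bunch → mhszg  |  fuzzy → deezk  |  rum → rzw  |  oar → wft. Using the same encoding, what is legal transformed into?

The output letters match the input read backwards, each shifted +5: bunch reversed is hcnub. The word is reversed, then every letter is shifted forward by 5.
Applying it to legal: reverse → lagel; then shift: l+5=q, a+5=f, g+5=l, e+5=j, l+5=q.

qfljq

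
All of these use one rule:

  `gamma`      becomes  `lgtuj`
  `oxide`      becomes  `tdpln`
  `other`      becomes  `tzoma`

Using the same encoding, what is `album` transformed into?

fricv

Each letter shifts forward by (position + 5), i.e. 5, 6, 7, … — the shift grows by one for each successive letter.
On album: a+5=f, l+6=r, b+7=i, u+8=c, m+9=v.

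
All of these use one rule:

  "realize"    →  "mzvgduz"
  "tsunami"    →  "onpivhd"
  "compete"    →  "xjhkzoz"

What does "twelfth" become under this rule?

Compare letters: r→m is +21, e→z is +21, a→v is +21 — a constant shift. Every letter moves 21 places later in the alphabet, wrapping around z→a.
Applying it to twelfth: t+21=o, w+21=r, e+21=z, l+21=g, f+21=a, t+21=o, h+21=c.

orzgaoc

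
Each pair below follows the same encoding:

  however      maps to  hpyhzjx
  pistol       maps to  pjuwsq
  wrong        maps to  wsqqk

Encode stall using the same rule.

sucop

In however: h→h is +0, o→p is +1, w→y is +2, e→h is +3 — the shift increases by 1 each position. Letter i (0-indexed) is shifted by i+0, so successive shifts are 0, 1, 2, ….
Applying it to stall: s+0=s, t+1=u, a+2=c, l+3=o, l+4=p.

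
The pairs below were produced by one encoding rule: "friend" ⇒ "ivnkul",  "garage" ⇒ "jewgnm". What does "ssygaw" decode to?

The shift increases by 1 at each position, starting from +3: 3, 4, 5, ….
Reversing it on ssygaw: s−3=p, s−4=o, y−5=t, g−6=a, a−7=t, w−8=o.

potato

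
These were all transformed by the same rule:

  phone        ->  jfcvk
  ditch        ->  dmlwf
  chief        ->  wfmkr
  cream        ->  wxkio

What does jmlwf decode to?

p(15)→j(9) and h(7)→f(5) fit y≡7x+8 (mod 26); the inverse of 7 mod 26 is 15. Each letter's alphabet position (a=0..z=25) is mapped through 7·x+8 mod 26 — an affine cipher.
Decoding jmlwf: j(9)→15·(9−8)≡15=p; m(12)→15·(12−8)≡8=i; l(11)→15·(11−8)≡19=t; w(22)→15·(22−8)≡2=c; f(5)→15·(5−8)≡7=h (all mod 26).

pitch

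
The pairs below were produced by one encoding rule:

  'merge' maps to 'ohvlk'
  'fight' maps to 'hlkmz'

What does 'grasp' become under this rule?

In merge: m→o is +2, e→h is +3, r→v is +4, g→l is +5 — the shift increases by 1 each position. The shift increases by 1 at each position, starting from +2: 2, 3, 4, ….
On grasp: g+2=i, r+3=u, a+4=e, s+5=x, p+6=v.

iuexv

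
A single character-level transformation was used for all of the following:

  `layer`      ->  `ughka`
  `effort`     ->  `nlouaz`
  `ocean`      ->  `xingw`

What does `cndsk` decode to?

Shifts by position in layer: pos 0: l→u (+9), pos 1: a→g (+6), pos 2: y→h (+9), pos 3: e→k (+6) — repeating every 2. A repeating key of period 2 is used — shifts +9, +6 over and over.
Decoding cndsk: c−9=t, n−6=h, d−9=u, s−6=m, k−9=b.

thumb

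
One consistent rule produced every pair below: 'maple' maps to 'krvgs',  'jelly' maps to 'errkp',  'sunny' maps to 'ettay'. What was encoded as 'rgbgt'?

The output letters match the input read backwards, each shifted +6: maple reversed is elpam. Two steps: reverse the string, then apply a Caesar shift of +6.
Reversing it on rgbgt: shift back: r−6=l, g−6=a, b−6=v, g−6=a, t−6=n → lavan; then reverse → naval.

naval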